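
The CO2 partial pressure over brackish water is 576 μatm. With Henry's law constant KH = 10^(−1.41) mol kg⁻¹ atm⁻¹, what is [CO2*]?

[CO2*] = 22.4 μmol/kg

KH = 10^(−1.41) = 3.890×10^-2 mol kg⁻¹ atm⁻¹
[CO2*] = KH · pCO2 = 3.890×10^-2 × 576×10^-6 atm = 2.24×10^-5 mol/kg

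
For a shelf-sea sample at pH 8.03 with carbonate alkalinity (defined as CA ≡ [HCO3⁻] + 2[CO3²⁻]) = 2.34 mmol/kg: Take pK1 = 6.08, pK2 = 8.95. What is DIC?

DIC = 2.13 mmol/kg

CA = [HCO3⁻] + 2[CO3²⁻] = (α₁ + 2α₂)·DIC
At pH 8.03: [H⁺]/K1 = 10^-1.95 = 0.011220, K2/[H⁺] = 10^-0.92 = 0.12023
α₁ = 1/(1 + 0.011220 + 0.12023) = 1/1.1314 = 0.8838; α₂ = α₁·K2/[H⁺] = 0.1063
α₁ + 2α₂ = 1.0963
DIC = CA / (α₁ + 2α₂) = 2.34 / 1.0963 = 2.13 mmol/kg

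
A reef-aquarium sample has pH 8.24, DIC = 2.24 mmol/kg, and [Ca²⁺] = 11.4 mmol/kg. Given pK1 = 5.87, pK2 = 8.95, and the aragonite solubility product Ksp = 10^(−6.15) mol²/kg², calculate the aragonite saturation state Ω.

Ω = 5.86

α₂ = 1 / (1 + [H⁺]/K2 + [H⁺]²/(K1K2)) = 1 / (1 + 10^+0.71 + 10^-1.66)
   = 1 / (1 + 5.1286 + 0.021878) = 1/6.1505 = 0.1626
[CO3²⁻] = α₂ × DIC = 0.1626 × 2.24 = 0.3642 mmol/kg
Ksp = 10^(−6.15) = 7.079×10^-7
Ω = [Ca²⁺][CO3²⁻]/Ksp = (11.4×10^-3)(3.642×10^-4) / 7.079×10^-7 = 5.86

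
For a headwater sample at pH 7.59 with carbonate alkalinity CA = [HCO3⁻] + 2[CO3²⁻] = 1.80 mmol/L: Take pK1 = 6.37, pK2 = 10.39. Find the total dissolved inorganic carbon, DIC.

DIC = 1.91 mmol/L

CA = [HCO3⁻] + 2[CO3²⁻] = (α₁ + 2α₂)·DIC
At pH 7.59: [H⁺]/K1 = 10^-1.22 = 0.060256, K2/[H⁺] = 10^-2.80 = 0.0015849
α₁ = 1/(1 + 0.060256 + 0.0015849) = 1/1.0618 = 0.9418; α₂ = α₁·K2/[H⁺] = 0.001493
α₁ + 2α₂ = 0.9447
DIC = CA / (α₁ + 2α₂) = 1.80 / 0.9447 = 1.91 mmol/L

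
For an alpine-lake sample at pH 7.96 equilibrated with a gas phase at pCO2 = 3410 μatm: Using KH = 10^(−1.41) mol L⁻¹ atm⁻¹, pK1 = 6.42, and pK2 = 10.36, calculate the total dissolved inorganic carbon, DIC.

[CO2*] = KH · pCO2 = 10^(−1.41) × 3410×10^-6 = 1.327×10^-4 mol/L
α₀ = 1/(1 + K1/[H⁺] + K1K2/[H⁺]²) = 1/(1 + 10^+1.54 + 10^-0.86) = 0.02792
DIC = [CO2*]/α₀ = 1.327×10^-4 / 0.02792 = 4.75 mmol/L

DIC = 4.75 mmol/L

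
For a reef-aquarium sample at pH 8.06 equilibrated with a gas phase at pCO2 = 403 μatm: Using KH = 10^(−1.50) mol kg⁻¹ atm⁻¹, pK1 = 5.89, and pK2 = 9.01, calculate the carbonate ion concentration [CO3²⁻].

[CO2*] = KH · pCO2 = 10^(−1.50) × 403×10^-6 = 1.274×10^-5 mol/kg
α₀ = 1/(1 + K1/[H⁺] + K1K2/[H⁺]²) = 1/(1 + 10^+2.17 + 10^+1.22) = 0.006042
DIC = [CO2*]/α₀ = 1.274×10^-5 / 0.006042 = 2.109 mmol/kg
[CO3²⁻] = α₂·DIC; α₂ = 0.1003, so [CO3²⁻] = 0.1003 × 2.109 = 0.211 mmol/kg

[CO3²⁻] = 0.211 mmol/kg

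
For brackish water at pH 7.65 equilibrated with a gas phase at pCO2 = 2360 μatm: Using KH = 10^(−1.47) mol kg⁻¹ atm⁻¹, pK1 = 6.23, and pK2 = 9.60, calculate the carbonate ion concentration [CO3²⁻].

[CO3²⁻] = 0.0236 mmol/kg

[CO2*] = KH · pCO2 = 10^(−1.47) × 2360×10^-6 = 7.997×10^-5 mol/kg
α₀ = 1/(1 + K1/[H⁺] + K1K2/[H⁺]²) = 1/(1 + 10^+1.42 + 10^-0.53) = 0.03623
DIC = [CO2*]/α₀ = 7.997×10^-5 / 0.03623 = 2.207 mmol/kg
[CO3²⁻] = α₂·DIC; α₂ = 0.01069, so [CO3²⁻] = 0.01069 × 2.207 = 0.0236 mmol/kg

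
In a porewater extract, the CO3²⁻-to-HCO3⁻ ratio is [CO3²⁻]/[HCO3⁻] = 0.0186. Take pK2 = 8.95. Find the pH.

pH = 7.22

From K2 = [H⁺][CO3²⁻]/[HCO3⁻]:  pH = pK2 + log₁₀([CO3²⁻]/[HCO3⁻])
log₁₀(0.0186) = -1.730
pH = 8.95 + (-1.730) = 7.22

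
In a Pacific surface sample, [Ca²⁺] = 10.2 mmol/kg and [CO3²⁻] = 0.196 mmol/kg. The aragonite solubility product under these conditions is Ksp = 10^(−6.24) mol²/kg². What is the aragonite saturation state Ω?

Ω = 3.47

Ksp = 10^(−6.24) = 5.754×10^-7
Ω = [Ca²⁺][CO3²⁻]/Ksp = (10.2×10^-3)(0.196×10^-3) / 5.754×10^-7 = 3.47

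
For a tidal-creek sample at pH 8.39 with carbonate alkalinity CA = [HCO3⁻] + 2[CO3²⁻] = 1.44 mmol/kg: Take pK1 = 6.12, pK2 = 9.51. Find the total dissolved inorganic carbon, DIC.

CA = [HCO3⁻] + 2[CO3²⁻] = (α₁ + 2α₂)·DIC
At pH 8.39: [H⁺]/K1 = 10^-2.27 = 0.0053703, K2/[H⁺] = 10^-1.12 = 0.075858
α₁ = 1/(1 + 0.0053703 + 0.075858) = 1/1.0812 = 0.9249; α₂ = α₁·K2/[H⁺] = 0.07016
α₁ + 2α₂ = 1.0652
DIC = CA / (α₁ + 2α₂) = 1.44 / 1.0652 = 1.35 mmol/kg

DIC = 1.35 mmol/kg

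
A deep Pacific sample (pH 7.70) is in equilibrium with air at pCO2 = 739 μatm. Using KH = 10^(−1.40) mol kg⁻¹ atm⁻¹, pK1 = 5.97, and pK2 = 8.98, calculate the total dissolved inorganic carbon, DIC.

[CO2*] = KH · pCO2 = 10^(−1.40) × 739×10^-6 = 2.942×10^-5 mol/kg
α₀ = 1/(1 + K1/[H⁺] + K1K2/[H⁺]²) = 1/(1 + 10^+1.73 + 10^+0.45) = 0.01738
DIC = [CO2*]/α₀ = 2.942×10^-5 / 0.01738 = 1.69 mmol/kg

DIC = 1.69 mmol/kg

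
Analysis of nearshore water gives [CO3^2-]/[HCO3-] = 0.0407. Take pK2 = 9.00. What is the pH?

pH = 7.61

From K2 = [H⁺][CO3^2-]/[HCO3-]:  pH = pK2 + log₁₀([CO3^2-]/[HCO3-])
log₁₀(0.0407) = -1.390
pH = 9.00 + (-1.390) = 7.61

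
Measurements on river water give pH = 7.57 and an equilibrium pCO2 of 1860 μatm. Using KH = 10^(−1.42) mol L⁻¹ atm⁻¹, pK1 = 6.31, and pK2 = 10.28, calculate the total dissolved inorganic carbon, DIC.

DIC = 1.36 mmol/L

[CO2*] = KH · pCO2 = 10^(−1.42) × 1860×10^-6 = 7.072×10^-5 mol/L
α₀ = 1/(1 + K1/[H⁺] + K1K2/[H⁺]²) = 1/(1 + 10^+1.26 + 10^-1.45) = 0.05200
DIC = [CO2*]/α₀ = 7.072×10^-5 / 0.05200 = 1.36 mmol/L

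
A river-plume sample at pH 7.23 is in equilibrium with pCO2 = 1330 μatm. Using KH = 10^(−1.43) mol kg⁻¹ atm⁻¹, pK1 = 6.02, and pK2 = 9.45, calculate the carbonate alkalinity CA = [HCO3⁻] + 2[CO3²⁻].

[CO2*] = KH · pCO2 = 10^(−1.43) × 1330×10^-6 = 4.941×10^-5 mol/kg
α₀ = 1/(1 + K1/[H⁺] + K1K2/[H⁺]²) = 1/(1 + 10^+1.21 + 10^-1.01) = 0.05775
DIC = [CO2*]/α₀ = 4.941×10^-5 / 0.05775 = 0.8556 mmol/kg
CA = (α₁ + 2α₂)·DIC = (0.9366 + 2×0.005644) × 0.8556 = 0.811 mmol/kg

CA = 0.811 mmol/kg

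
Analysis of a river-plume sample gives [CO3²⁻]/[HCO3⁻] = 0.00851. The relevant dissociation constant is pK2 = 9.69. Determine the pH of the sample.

From K2 = [H⁺][CO3²⁻]/[HCO3⁻]:  pH = pK2 + log₁₀([CO3²⁻]/[HCO3⁻])
log₁₀(0.00851) = -2.070
pH = 9.69 + (-2.070) = 7.62

pH = 7.62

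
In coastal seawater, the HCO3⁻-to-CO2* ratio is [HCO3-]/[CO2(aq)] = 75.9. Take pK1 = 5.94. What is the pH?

From K1 = [H⁺][HCO3-]/[CO2(aq)]:  pH = pK1 + log₁₀([HCO3-]/[CO2(aq)])
log₁₀(75.9) = +1.880
pH = 5.94 + (+1.880) = 7.82

pH = 7.82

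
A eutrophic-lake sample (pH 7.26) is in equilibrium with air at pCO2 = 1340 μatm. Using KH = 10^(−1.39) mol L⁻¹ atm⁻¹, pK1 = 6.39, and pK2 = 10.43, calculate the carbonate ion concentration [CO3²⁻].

[CO3²⁻] = 0.274 μmol/L

[CO2*] = KH · pCO2 = 10^(−1.39) × 1340×10^-6 = 5.459×10^-5 mol/L
α₀ = 1/(1 + K1/[H⁺] + K1K2/[H⁺]²) = 1/(1 + 10^+0.87 + 10^-2.30) = 0.1188
DIC = [CO2*]/α₀ = 5.459×10^-5 / 0.1188 = 0.4595 mmol/L
[CO3²⁻] = α₂·DIC; α₂ = 0.0005954, so [CO3²⁻] = 0.0005954 × 0.4595 = 0.000274 mmol/L = 0.274 μmol/L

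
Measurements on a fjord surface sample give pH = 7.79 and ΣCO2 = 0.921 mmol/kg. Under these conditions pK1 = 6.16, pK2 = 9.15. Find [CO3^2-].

[CO3²⁻] = 0.0377 mmol/kg

α₂ = 1 / (1 + [H⁺]/K2 + [H⁺]²/(K1K2)) = 1 / (1 + 10^+1.36 + 10^-0.27)
   = 1 / (1 + 22.909 + 0.53703) = 1/24.446 = 0.04091
[CO3²⁻] = α₂ × DIC = 0.04091 × 0.921 = 0.0377 mmol/kg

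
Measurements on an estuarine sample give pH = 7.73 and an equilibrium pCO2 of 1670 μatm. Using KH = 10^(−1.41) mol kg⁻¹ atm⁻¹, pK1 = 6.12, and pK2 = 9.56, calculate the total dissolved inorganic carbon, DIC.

DIC = 2.75 mmol/kg

[CO2*] = KH · pCO2 = 10^(−1.41) × 1670×10^-6 = 6.497×10^-5 mol/kg
α₀ = 1/(1 + K1/[H⁺] + K1K2/[H⁺]²) = 1/(1 + 10^+1.61 + 10^-0.22) = 0.02362
DIC = [CO2*]/α₀ = 6.497×10^-5 / 0.02362 = 2.75 mmol/kg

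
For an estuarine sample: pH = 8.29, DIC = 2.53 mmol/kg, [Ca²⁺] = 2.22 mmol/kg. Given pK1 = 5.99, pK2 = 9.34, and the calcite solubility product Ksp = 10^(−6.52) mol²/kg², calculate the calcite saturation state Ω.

α₂ = 1 / (1 + [H⁺]/K2 + [H⁺]²/(K1K2)) = 1 / (1 + 10^+1.05 + 10^-1.25)
   = 1 / (1 + 11.220 + 0.056234) = 1/12.276 = 0.08146
[CO3²⁻] = α₂ × DIC = 0.08146 × 2.53 = 0.2061 mmol/kg
Ksp = 10^(−6.52) = 3.020×10^-7
Ω = [Ca²⁺][CO3²⁻]/Ksp = (2.22×10^-3)(2.061×10^-4) / 3.020×10^-7 = 1.51

Ω = 1.51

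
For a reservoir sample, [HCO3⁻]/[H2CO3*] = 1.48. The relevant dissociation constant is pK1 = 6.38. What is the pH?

From K1 = [H⁺][HCO3⁻]/[H2CO3*]:  pH = pK1 + log₁₀([HCO3⁻]/[H2CO3*])
log₁₀(1.48) = +0.170
pH = 6.38 + (+0.170) = 6.55

pH = 6.55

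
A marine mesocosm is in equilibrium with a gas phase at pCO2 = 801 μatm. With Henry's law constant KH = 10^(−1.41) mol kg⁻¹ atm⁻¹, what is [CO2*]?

KH = 10^(−1.41) = 3.890×10^-2 mol kg⁻¹ atm⁻¹
[CO2*] = KH · pCO2 = 3.890×10^-2 × 801×10^-6 atm = 3.12×10^-5 mol/kg

[CO2*] = 31.2 μmol/kg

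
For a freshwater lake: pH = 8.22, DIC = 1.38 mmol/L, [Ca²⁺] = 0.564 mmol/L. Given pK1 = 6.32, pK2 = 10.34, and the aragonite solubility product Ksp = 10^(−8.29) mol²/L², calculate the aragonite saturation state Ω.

α₂ = 1 / (1 + [H⁺]/K2 + [H⁺]²/(K1K2)) = 1 / (1 + 10^+2.12 + 10^+0.22)
   = 1 / (1 + 131.83 + 1.6596) = 1/134.49 = 0.007436
[CO3²⁻] = α₂ × DIC = 0.007436 × 1.38 = 0.01026 mmol/L = 10.26 μmol/L
Ksp = 10^(−8.29) = 5.129×10^-9
Ω = [Ca²⁺][CO3²⁻]/Ksp = (0.564×10^-3)(1.026×10^-5) / 5.129×10^-9 = 1.13

Ω = 1.13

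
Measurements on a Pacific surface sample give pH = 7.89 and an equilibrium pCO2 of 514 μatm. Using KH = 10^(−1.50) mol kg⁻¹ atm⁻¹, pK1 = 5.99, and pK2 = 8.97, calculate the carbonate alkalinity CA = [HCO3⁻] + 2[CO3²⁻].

CA = 1.51 mmol/kg

[CO2*] = KH · pCO2 = 10^(−1.50) × 514×10^-6 = 1.625×10^-5 mol/kg
α₀ = 1/(1 + K1/[H⁺] + K1K2/[H⁺]²) = 1/(1 + 10^+1.90 + 10^+0.82) = 0.01149
DIC = [CO2*]/α₀ = 1.625×10^-5 / 0.01149 = 1.415 mmol/kg
CA = (α₁ + 2α₂)·DIC = (0.9126 + 2×0.07591) × 1.415 = 1.51 mmol/kg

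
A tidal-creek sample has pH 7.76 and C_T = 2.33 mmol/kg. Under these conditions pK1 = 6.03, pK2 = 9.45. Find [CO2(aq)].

[CO2*] = 0.0418 mmol/kg

α₀ = 1 / (1 + K1/[H⁺] + K1K2/[H⁺]²) = 1 / (1 + 10^+1.73 + 10^+0.04)
   = 1 / (1 + 53.703 + 1.0965) = 1/55.800 = 0.01792
[CO2*] = α₀ × DIC = 0.01792 × 2.33 = 0.0418 mmol/kg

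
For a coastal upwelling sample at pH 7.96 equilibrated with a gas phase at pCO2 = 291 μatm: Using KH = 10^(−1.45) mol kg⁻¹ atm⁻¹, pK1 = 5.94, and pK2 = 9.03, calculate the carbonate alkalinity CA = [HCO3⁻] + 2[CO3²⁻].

[CO2*] = KH · pCO2 = 10^(−1.45) × 291×10^-6 = 1.033×10^-5 mol/kg
α₀ = 1/(1 + K1/[H⁺] + K1K2/[H⁺]²) = 1/(1 + 10^+2.02 + 10^+0.95) = 0.008724
DIC = [CO2*]/α₀ = 1.033×10^-5 / 0.008724 = 1.184 mmol/kg
CA = (α₁ + 2α₂)·DIC = (0.9135 + 2×0.07775) × 1.184 = 1.27 mmol/kg

CA = 1.27 mmol/kg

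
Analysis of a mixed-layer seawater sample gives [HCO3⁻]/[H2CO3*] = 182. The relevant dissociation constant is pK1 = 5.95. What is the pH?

From K1 = [H⁺][HCO3⁻]/[H2CO3*]:  pH = pK1 + log₁₀([HCO3⁻]/[H2CO3*])
log₁₀(182) = +2.260
pH = 5.95 + (+2.260) = 8.21

pH = 8.21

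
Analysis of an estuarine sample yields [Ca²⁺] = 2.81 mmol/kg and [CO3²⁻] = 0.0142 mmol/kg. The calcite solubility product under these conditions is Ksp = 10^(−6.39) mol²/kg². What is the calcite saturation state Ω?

Ksp = 10^(−6.39) = 4.074×10^-7
Ω = [Ca²⁺][CO3²⁻]/Ksp = (2.81×10^-3)(0.0142×10^-3) / 4.074×10^-7 = 0.0979

Ω = 0.0979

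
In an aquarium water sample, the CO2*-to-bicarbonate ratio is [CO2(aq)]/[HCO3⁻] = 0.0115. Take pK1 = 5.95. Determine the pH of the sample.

pH = 7.89

From K1 = [H⁺][HCO3⁻]/[CO2(aq)]:  pH = pK1 − log₁₀([CO2(aq)]/[HCO3⁻])
log₁₀(0.0115) = -1.939
pH = 5.95 − (-1.939) = 7.89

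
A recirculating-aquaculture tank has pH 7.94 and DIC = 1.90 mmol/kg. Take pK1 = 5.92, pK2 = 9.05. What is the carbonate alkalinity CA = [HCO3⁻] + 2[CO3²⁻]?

CA = 2.02 mmol/kg

CA = [HCO3⁻] + 2[CO3²⁻] = (α₁ + 2α₂)·DIC
At pH 7.94: [H⁺]/K1 = 10^-2.02 = 0.0095499, K2/[H⁺] = 10^-1.11 = 0.077625
α₁ = 1/(1 + 0.0095499 + 0.077625) = 1/1.0872 = 0.9198; α₂ = α₁·K2/[H⁺] = 0.07140
α₁ + 2α₂ = 1.0626
CA = 1.0626 × 1.90 = 2.02 mmol/kg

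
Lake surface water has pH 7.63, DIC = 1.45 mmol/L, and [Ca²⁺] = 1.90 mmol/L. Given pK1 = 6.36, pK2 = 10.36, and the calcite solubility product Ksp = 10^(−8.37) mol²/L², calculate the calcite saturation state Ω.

Ω = 1.14

α₂ = 1 / (1 + [H⁺]/K2 + [H⁺]²/(K1K2)) = 1 / (1 + 10^+2.73 + 10^+1.46)
   = 1 / (1 + 537.03 + 28.840) = 1/566.87 = 0.001764
[CO3²⁻] = α₂ × DIC = 0.001764 × 1.45 = 0.002558 mmol/L = 2.558 μmol/L
Ksp = 10^(−8.37) = 4.266×10^-9
Ω = [Ca²⁺][CO3²⁻]/Ksp = (1.90×10^-3)(2.558×10^-6) / 4.266×10^-9 = 1.14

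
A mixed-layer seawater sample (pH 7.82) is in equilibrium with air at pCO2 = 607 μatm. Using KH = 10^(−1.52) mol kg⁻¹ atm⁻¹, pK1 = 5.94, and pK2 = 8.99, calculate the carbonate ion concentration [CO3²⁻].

[CO3²⁻] = 0.0940 mmol/kg

[CO2*] = KH · pCO2 = 10^(−1.52) × 607×10^-6 = 1.833×10^-5 mol/kg
α₀ = 1/(1 + K1/[H⁺] + K1K2/[H⁺]²) = 1/(1 + 10^+1.88 + 10^+0.71) = 0.01220
DIC = [CO2*]/α₀ = 1.833×10^-5 / 0.01220 = 1.503 mmol/kg
[CO3²⁻] = α₂·DIC; α₂ = 0.06255, so [CO3²⁻] = 0.06255 × 1.503 = 0.0940 mmol/kg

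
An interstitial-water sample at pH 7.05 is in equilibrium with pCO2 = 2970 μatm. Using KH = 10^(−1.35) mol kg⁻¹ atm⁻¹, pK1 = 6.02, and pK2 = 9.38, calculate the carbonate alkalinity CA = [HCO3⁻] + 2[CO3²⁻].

CA = 1.43 mmol/kg

[CO2*] = KH · pCO2 = 10^(−1.35) × 2970×10^-6 = 1.327×10^-4 mol/kg
α₀ = 1/(1 + K1/[H⁺] + K1K2/[H⁺]²) = 1/(1 + 10^+1.03 + 10^-1.30) = 0.08500
DIC = [CO2*]/α₀ = 1.327×10^-4 / 0.08500 = 1.561 mmol/kg
CA = (α₁ + 2α₂)·DIC = (0.9107 + 2×0.004260) × 1.561 = 1.43 mmol/kg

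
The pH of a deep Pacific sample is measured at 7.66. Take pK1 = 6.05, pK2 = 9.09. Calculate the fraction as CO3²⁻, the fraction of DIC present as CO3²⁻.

α₂ = 1 / (1 + [H⁺]/K2 + [H⁺]²/(K1K2)) = 1 / (1 + 10^+1.43 + 10^-0.18)
   = 1 / (1 + 26.915 + 0.66069) = 1/28.576 = 0.03499

α₂ = 0.0350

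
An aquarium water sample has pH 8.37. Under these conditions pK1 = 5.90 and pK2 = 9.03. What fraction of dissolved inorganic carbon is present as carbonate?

α₂ = 0.179

α₂ = 1 / (1 + [H⁺]/K2 + [H⁺]²/(K1K2)) = 1 / (1 + 10^+0.66 + 10^-1.81)
   = 1 / (1 + 4.5709 + 0.015488) = 1/5.5864 = 0.1790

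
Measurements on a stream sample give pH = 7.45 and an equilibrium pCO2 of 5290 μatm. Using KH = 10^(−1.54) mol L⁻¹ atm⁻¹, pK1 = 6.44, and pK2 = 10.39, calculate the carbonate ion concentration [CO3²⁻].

[CO2*] = KH · pCO2 = 10^(−1.54) × 5290×10^-6 = 1.526×10^-4 mol/L
α₀ = 1/(1 + K1/[H⁺] + K1K2/[H⁺]²) = 1/(1 + 10^+1.01 + 10^-1.93) = 0.08893
DIC = [CO2*]/α₀ = 1.526×10^-4 / 0.08893 = 1.716 mmol/L
[CO3²⁻] = α₂·DIC; α₂ = 0.001045, so [CO3²⁻] = 0.001045 × 1.716 = 0.00179 mmol/L = 1.79 μmol/L

[CO3²⁻] = 1.79 μmol/L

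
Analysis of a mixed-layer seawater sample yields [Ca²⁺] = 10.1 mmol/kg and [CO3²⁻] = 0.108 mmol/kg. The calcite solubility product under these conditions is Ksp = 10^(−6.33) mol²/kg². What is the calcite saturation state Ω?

Ksp = 10^(−6.33) = 4.677×10^-7
Ω = [Ca²⁺][CO3²⁻]/Ksp = (10.1×10^-3)(0.108×10^-3) / 4.677×10^-7 = 2.33

Ω = 2.33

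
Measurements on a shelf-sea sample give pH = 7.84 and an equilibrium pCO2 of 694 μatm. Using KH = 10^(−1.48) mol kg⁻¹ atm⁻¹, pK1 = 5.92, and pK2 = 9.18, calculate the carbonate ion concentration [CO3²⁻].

[CO3²⁻] = 0.0874 mmol/kg

[CO2*] = KH · pCO2 = 10^(−1.48) × 694×10^-6 = 2.298×10^-5 mol/kg
α₀ = 1/(1 + K1/[H⁺] + K1K2/[H⁺]²) = 1/(1 + 10^+1.92 + 10^+0.58) = 0.01137
DIC = [CO2*]/α₀ = 2.298×10^-5 / 0.01137 = 2.022 mmol/kg
[CO3²⁻] = α₂·DIC; α₂ = 0.04321, so [CO3²⁻] = 0.04321 × 2.022 = 0.0874 mmol/kg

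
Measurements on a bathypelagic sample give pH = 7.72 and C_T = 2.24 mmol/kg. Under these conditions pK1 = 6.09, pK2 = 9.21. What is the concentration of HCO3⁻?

[HCO3⁻] = 2.12 mmol/kg

α₁ = 1 / (1 + [H⁺]/K1 + K2/[H⁺]) = 1 / (1 + 10^-1.63 + 10^-1.49)
   = 1 / (1 + 0.023442 + 0.032359) = 1/1.0558 = 0.9471
[HCO3⁻] = α₁ × DIC = 0.9471 × 2.24 = 2.12 mmol/kg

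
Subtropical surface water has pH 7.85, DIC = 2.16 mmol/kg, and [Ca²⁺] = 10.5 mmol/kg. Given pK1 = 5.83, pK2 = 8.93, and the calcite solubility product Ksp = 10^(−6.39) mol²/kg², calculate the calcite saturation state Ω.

α₂ = 1 / (1 + [H⁺]/K2 + [H⁺]²/(K1K2)) = 1 / (1 + 10^+1.08 + 10^-0.94)
   = 1 / (1 + 12.023 + 0.11482) = 1/13.137 = 0.07612
[CO3²⁻] = α₂ × DIC = 0.07612 × 2.16 = 0.1644 mmol/kg
Ksp = 10^(−6.39) = 4.074×10^-7
Ω = [Ca²⁺][CO3²⁻]/Ksp = (10.5×10^-3)(1.644×10^-4) / 4.074×10^-7 = 4.24

Ω = 4.24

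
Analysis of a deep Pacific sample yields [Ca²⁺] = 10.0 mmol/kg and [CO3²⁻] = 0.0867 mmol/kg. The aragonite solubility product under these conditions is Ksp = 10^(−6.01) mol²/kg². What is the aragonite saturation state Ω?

Ksp = 10^(−6.01) = 9.772×10^-7
Ω = [Ca²⁺][CO3²⁻]/Ksp = (10.0×10^-3)(0.0867×10^-3) / 9.772×10^-7 = 0.887

Ω = 0.887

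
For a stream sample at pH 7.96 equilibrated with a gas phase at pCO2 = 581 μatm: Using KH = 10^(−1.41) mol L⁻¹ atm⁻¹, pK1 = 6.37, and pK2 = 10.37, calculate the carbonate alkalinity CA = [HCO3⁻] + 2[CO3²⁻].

CA = 0.886 mmol/L

[CO2*] = KH · pCO2 = 10^(−1.41) × 581×10^-6 = 2.260×10^-5 mol/L
α₀ = 1/(1 + K1/[H⁺] + K1K2/[H⁺]²) = 1/(1 + 10^+1.59 + 10^-0.82) = 0.02497
DIC = [CO2*]/α₀ = 2.260×10^-5 / 0.02497 = 0.9054 mmol/L
CA = (α₁ + 2α₂)·DIC = (0.9713 + 2×0.003779) × 0.9054 = 0.886 mmol/L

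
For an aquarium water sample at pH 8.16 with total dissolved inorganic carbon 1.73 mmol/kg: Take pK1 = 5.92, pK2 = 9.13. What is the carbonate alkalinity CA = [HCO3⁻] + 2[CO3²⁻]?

CA = [HCO3⁻] + 2[CO3²⁻] = (α₁ + 2α₂)·DIC
At pH 8.16: [H⁺]/K1 = 10^-2.24 = 0.0057544, K2/[H⁺] = 10^-0.97 = 0.10715
α₁ = 1/(1 + 0.0057544 + 0.10715) = 1/1.1129 = 0.8985; α₂ = α₁·K2/[H⁺] = 0.09628
α₁ + 2α₂ = 1.0911
CA = 1.0911 × 1.73 = 1.89 mmol/kg

CA = 1.89 mmol/kg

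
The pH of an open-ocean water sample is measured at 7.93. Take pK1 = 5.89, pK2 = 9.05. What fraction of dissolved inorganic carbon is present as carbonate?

α₂ = 1 / (1 + [H⁺]/K2 + [H⁺]²/(K1K2)) = 1 / (1 + 10^+1.12 + 10^-0.92)
   = 1 / (1 + 13.183 + 0.12023) = 1/14.303 = 0.06992

α₂ = 0.0699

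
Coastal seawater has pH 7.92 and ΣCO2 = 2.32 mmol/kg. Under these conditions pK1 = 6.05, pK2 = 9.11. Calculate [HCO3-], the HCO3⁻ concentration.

α₁ = 1 / (1 + [H⁺]/K1 + K2/[H⁺]) = 1 / (1 + 10^-1.87 + 10^-1.19)
   = 1 / (1 + 0.013490 + 0.064565) = 1/1.0781 = 0.9276
[HCO3⁻] = α₁ × DIC = 0.9276 × 2.32 = 2.15 mmol/kg

[HCO3⁻] = 2.15 mmol/kg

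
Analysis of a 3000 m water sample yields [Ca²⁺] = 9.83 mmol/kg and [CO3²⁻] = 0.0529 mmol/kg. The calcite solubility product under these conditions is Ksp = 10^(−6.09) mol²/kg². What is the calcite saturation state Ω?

Ω = 0.640

Ksp = 10^(−6.09) = 8.128×10^-7
Ω = [Ca²⁺][CO3²⁻]/Ksp = (9.83×10^-3)(0.0529×10^-3) / 8.128×10^-7 = 0.640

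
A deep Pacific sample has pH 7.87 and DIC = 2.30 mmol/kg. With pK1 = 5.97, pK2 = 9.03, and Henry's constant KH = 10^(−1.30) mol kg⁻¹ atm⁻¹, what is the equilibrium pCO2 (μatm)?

α₀ = 1 / (1 + K1/[H⁺] + K1K2/[H⁺]²) = 1 / (1 + 10^+1.90 + 10^+0.74)
   = 1 / (1 + 79.433 + 5.4954) = 1/85.928 = 0.01164
[CO2*] = α₀ × DIC = 0.01164 × 2.30 = 0.02677 mmol/kg
pCO2 = [CO2*]/KH = 2.677×10^-5 / 5.012×10^-2 = 534 μatm

pCO2 = 534 μatm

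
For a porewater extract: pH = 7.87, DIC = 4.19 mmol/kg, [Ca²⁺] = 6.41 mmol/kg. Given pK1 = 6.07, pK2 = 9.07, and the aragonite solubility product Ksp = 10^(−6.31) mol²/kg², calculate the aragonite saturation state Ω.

Ω = 3.21

α₂ = 1 / (1 + [H⁺]/K2 + [H⁺]²/(K1K2)) = 1 / (1 + 10^+1.20 + 10^-0.60)
   = 1 / (1 + 15.849 + 0.25119) = 1/17.100 = 0.05848
[CO3²⁻] = α₂ × DIC = 0.05848 × 4.19 = 0.2450 mmol/kg
Ksp = 10^(−6.31) = 4.898×10^-7
Ω = [Ca²⁺][CO3²⁻]/Ksp = (6.41×10^-3)(2.450×10^-4) / 4.898×10^-7 = 3.21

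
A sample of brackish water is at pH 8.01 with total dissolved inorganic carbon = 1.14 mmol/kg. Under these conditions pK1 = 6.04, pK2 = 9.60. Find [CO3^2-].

α₂ = 1 / (1 + [H⁺]/K2 + [H⁺]²/(K1K2)) = 1 / (1 + 10^+1.59 + 10^-0.38)
   = 1 / (1 + 38.905 + 0.41687) = 1/40.321 = 0.02480
[CO3²⁻] = α₂ × DIC = 0.02480 × 1.14 = 0.0283 mmol/kg

[CO3²⁻] = 0.0283 mmol/kg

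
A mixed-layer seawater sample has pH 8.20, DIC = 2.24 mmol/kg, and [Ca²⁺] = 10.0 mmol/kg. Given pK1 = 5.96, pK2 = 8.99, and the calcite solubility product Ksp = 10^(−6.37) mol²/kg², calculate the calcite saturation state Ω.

α₂ = 1 / (1 + [H⁺]/K2 + [H⁺]²/(K1K2)) = 1 / (1 + 10^+0.79 + 10^-1.45)
   = 1 / (1 + 6.1660 + 0.035481) = 1/7.2014 = 0.1389
[CO3²⁻] = α₂ × DIC = 0.1389 × 2.24 = 0.3110 mmol/kg
Ksp = 10^(−6.37) = 4.266×10^-7
Ω = [Ca²⁺][CO3²⁻]/Ksp = (10.0×10^-3)(3.110×10^-4) / 4.266×10^-7 = 7.29

Ω = 7.29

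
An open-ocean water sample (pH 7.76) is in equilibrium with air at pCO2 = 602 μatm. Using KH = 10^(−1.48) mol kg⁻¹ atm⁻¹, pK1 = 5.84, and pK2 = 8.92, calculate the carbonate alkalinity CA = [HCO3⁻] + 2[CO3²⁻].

[CO2*] = KH · pCO2 = 10^(−1.48) × 602×10^-6 = 1.993×10^-5 mol/kg
α₀ = 1/(1 + K1/[H⁺] + K1K2/[H⁺]²) = 1/(1 + 10^+1.92 + 10^+0.76) = 0.01112
DIC = [CO2*]/α₀ = 1.993×10^-5 / 0.01112 = 1.793 mmol/kg
CA = (α₁ + 2α₂)·DIC = (0.9249 + 2×0.06399) × 1.793 = 1.89 mmol/kg

CA = 1.89 mmol/kg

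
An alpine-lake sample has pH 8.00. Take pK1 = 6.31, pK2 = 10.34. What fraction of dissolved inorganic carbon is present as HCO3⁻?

α₁ = 0.976

α₁ = 1 / (1 + [H⁺]/K1 + K2/[H⁺]) = 1 / (1 + 10^-1.69 + 10^-2.34)
   = 1 / (1 + 0.020417 + 0.0045709) = 1/1.0250 = 0.9756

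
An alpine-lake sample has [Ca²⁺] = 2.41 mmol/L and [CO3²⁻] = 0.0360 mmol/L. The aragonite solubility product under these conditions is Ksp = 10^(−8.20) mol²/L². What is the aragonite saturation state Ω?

Ω = 13.8

Ksp = 10^(−8.20) = 6.310×10^-9
Ω = [Ca²⁺][CO3²⁻]/Ksp = (2.41×10^-3)(0.0360×10^-3) / 6.310×10^-9 = 13.8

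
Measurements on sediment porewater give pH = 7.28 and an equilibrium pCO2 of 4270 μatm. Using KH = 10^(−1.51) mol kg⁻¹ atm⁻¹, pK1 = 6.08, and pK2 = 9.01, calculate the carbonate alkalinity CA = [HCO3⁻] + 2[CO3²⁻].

[CO2*] = KH · pCO2 = 10^(−1.51) × 4270×10^-6 = 1.320×10^-4 mol/kg
α₀ = 1/(1 + K1/[H⁺] + K1K2/[H⁺]²) = 1/(1 + 10^+1.20 + 10^-0.53) = 0.05833
DIC = [CO2*]/α₀ = 1.320×10^-4 / 0.05833 = 2.262 mmol/kg
CA = (α₁ + 2α₂)·DIC = (0.9245 + 2×0.01721) × 2.262 = 2.17 mmol/kg

CA = 2.17 mmol/kg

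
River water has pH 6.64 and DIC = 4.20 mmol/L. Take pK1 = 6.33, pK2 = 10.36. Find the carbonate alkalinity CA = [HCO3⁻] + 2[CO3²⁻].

CA = [HCO3⁻] + 2[CO3²⁻] = (α₁ + 2α₂)·DIC
At pH 6.64: [H⁺]/K1 = 10^-0.31 = 0.48978, K2/[H⁺] = 10^-3.72 = 0.00019055
α₁ = 1/(1 + 0.48978 + 0.00019055) = 1/1.4900 = 0.6712; α₂ = α₁·K2/[H⁺] = 0.0001279
α₁ + 2α₂ = 0.6714
CA = 0.6714 × 4.20 = 2.82 mmol/L

CA = 2.82 mmol/L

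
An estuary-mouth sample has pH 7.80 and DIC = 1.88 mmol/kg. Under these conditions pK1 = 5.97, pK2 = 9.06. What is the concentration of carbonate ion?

α₂ = 1 / (1 + [H⁺]/K2 + [H⁺]²/(K1K2)) = 1 / (1 + 10^+1.26 + 10^-0.57)
   = 1 / (1 + 18.197 + 0.26915) = 1/19.466 = 0.05137
[CO3²⁻] = α₂ × DIC = 0.05137 × 1.88 = 0.0966 mmol/kg

[CO3²⁻] = 0.0966 mmol/kg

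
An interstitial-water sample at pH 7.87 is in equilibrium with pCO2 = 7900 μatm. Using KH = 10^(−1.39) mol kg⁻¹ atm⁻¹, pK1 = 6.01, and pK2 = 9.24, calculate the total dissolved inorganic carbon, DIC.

DIC = 24.6 mmol/kg

[CO2*] = KH · pCO2 = 10^(−1.39) × 7900×10^-6 = 3.218×10^-4 mol/kg
α₀ = 1/(1 + K1/[H⁺] + K1K2/[H⁺]²) = 1/(1 + 10^+1.86 + 10^+0.49) = 0.01307
DIC = [CO2*]/α₀ = 3.218×10^-4 / 0.01307 = 24.6 mmol/kg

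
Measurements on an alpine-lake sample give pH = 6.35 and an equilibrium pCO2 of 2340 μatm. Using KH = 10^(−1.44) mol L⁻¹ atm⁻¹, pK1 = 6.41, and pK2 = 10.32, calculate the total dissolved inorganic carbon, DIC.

DIC = 0.159 mmol/L

[CO2*] = KH · pCO2 = 10^(−1.44) × 2340×10^-6 = 8.496×10^-5 mol/L
α₀ = 1/(1 + K1/[H⁺] + K1K2/[H⁺]²) = 1/(1 + 10^-0.06 + 10^-4.03) = 0.5345
DIC = [CO2*]/α₀ = 8.496×10^-5 / 0.5345 = 0.159 mmol/L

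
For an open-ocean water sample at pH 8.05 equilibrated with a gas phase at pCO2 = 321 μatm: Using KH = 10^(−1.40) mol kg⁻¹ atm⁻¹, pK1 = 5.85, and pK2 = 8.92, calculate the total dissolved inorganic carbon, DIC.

DIC = 2.31 mmol/kg

[CO2*] = KH · pCO2 = 10^(−1.40) × 321×10^-6 = 1.278×10^-5 mol/kg
α₀ = 1/(1 + K1/[H⁺] + K1K2/[H⁺]²) = 1/(1 + 10^+2.20 + 10^+1.33) = 0.005529
DIC = [CO2*]/α₀ = 1.278×10^-5 / 0.005529 = 2.31 mmol/kg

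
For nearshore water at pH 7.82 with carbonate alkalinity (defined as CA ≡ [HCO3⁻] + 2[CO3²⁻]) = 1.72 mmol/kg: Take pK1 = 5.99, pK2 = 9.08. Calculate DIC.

DIC = 1.66 mmol/kg

CA = [HCO3⁻] + 2[CO3²⁻] = (α₁ + 2α₂)·DIC
At pH 7.82: [H⁺]/K1 = 10^-1.83 = 0.014791, K2/[H⁺] = 10^-1.26 = 0.054954
α₁ = 1/(1 + 0.014791 + 0.054954) = 1/1.0697 = 0.9348; α₂ = α₁·K2/[H⁺] = 0.05137
α₁ + 2α₂ = 1.0375
DIC = CA / (α₁ + 2α₂) = 1.72 / 1.0375 = 1.66 mmol/kg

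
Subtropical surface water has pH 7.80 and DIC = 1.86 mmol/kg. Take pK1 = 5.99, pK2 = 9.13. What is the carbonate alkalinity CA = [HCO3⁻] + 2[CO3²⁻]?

CA = 1.91 mmol/kg

CA = [HCO3⁻] + 2[CO3²⁻] = (α₁ + 2α₂)·DIC
At pH 7.80: [H⁺]/K1 = 10^-1.81 = 0.015488, K2/[H⁺] = 10^-1.33 = 0.046774
α₁ = 1/(1 + 0.015488 + 0.046774) = 1/1.0623 = 0.9414; α₂ = α₁·K2/[H⁺] = 0.04403
α₁ + 2α₂ = 1.0295
CA = 1.0295 × 1.86 = 1.91 mmol/kg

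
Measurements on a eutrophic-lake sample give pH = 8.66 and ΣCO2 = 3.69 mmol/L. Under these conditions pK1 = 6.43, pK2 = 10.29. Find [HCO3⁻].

α₁ = 1 / (1 + [H⁺]/K1 + K2/[H⁺]) = 1 / (1 + 10^-2.23 + 10^-1.63)
   = 1 / (1 + 0.0058884 + 0.023442) = 1/1.0293 = 0.9715
[HCO3⁻] = α₁ × DIC = 0.9715 × 3.69 = 3.58 mmol/L

[HCO3⁻] = 3.58 mmol/L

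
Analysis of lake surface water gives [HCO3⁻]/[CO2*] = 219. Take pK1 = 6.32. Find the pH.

pH = 8.66

From K1 = [H⁺][HCO3⁻]/[CO2*]:  pH = pK1 + log₁₀([HCO3⁻]/[CO2*])
log₁₀(219) = +2.340
pH = 6.32 + (+2.340) = 8.66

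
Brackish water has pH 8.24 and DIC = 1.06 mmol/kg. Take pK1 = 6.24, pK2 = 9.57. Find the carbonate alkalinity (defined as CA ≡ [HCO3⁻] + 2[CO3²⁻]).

CA = 1.10 mmol/kg

CA = [HCO3⁻] + 2[CO3²⁻] = (α₁ + 2α₂)·DIC
At pH 8.24: [H⁺]/K1 = 10^-2.00 = 0.010000, K2/[H⁺] = 10^-1.33 = 0.046774
α₁ = 1/(1 + 0.010000 + 0.046774) = 1/1.0568 = 0.9463; α₂ = α₁·K2/[H⁺] = 0.04426
α₁ + 2α₂ = 1.0348
CA = 1.0348 × 1.06 = 1.10 mmol/kg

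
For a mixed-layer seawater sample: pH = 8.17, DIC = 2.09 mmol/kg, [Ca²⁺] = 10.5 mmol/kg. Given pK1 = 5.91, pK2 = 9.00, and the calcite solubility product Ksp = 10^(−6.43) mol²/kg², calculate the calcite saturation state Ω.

Ω = 7.57

α₂ = 1 / (1 + [H⁺]/K2 + [H⁺]²/(K1K2)) = 1 / (1 + 10^+0.83 + 10^-1.43)
   = 1 / (1 + 6.7608 + 0.037154) = 1/7.7980 = 0.1282
[CO3²⁻] = α₂ × DIC = 0.1282 × 2.09 = 0.2680 mmol/kg
Ksp = 10^(−6.43) = 3.715×10^-7
Ω = [Ca²⁺][CO3²⁻]/Ksp = (10.5×10^-3)(2.680×10^-4) / 3.715×10^-7 = 7.57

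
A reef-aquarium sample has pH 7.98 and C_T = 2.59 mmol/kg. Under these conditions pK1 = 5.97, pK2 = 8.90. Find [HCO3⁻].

[HCO3⁻] = 2.29 mmol/kg

α₁ = 1 / (1 + [H⁺]/K1 + K2/[H⁺]) = 1 / (1 + 10^-2.01 + 10^-0.92)
   = 1 / (1 + 0.0097724 + 0.12023) = 1/1.1300 = 0.8850
[HCO3⁻] = α₁ × DIC = 0.8850 × 2.59 = 2.29 mmol/kg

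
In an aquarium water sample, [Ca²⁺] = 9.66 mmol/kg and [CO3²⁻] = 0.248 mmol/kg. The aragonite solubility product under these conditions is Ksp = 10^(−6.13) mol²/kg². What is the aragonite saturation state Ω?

Ksp = 10^(−6.13) = 7.413×10^-7
Ω = [Ca²⁺][CO3²⁻]/Ksp = (9.66×10^-3)(0.248×10^-3) / 7.413×10^-7 = 3.23

Ω = 3.23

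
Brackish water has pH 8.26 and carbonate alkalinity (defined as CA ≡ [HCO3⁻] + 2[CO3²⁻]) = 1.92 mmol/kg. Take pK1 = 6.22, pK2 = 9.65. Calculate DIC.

DIC = 1.86 mmol/kg

CA = [HCO3⁻] + 2[CO3²⁻] = (α₁ + 2α₂)·DIC
At pH 8.26: [H⁺]/K1 = 10^-2.04 = 0.0091201, K2/[H⁺] = 10^-1.39 = 0.040738
α₁ = 1/(1 + 0.0091201 + 0.040738) = 1/1.0499 = 0.9525; α₂ = α₁·K2/[H⁺] = 0.03880
α₁ + 2α₂ = 1.0301
DIC = CA / (α₁ + 2α₂) = 1.92 / 1.0301 = 1.86 mmol/kg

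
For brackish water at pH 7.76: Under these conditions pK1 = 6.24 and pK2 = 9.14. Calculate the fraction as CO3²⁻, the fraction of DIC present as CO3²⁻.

α₂ = 1 / (1 + [H⁺]/K2 + [H⁺]²/(K1K2)) = 1 / (1 + 10^+1.38 + 10^-0.14)
   = 1 / (1 + 23.988 + 0.72444) = 1/25.713 = 0.03889

α₂ = 0.0389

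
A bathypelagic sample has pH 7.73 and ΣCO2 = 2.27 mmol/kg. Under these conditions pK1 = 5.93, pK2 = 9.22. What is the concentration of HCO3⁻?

α₁ = 1 / (1 + [H⁺]/K1 + K2/[H⁺]) = 1 / (1 + 10^-1.80 + 10^-1.49)
   = 1 / (1 + 0.015849 + 0.032359) = 1/1.0482 = 0.9540
[HCO3⁻] = α₁ × DIC = 0.9540 × 2.27 = 2.17 mmol/kg

[HCO3⁻] = 2.17 mmol/kg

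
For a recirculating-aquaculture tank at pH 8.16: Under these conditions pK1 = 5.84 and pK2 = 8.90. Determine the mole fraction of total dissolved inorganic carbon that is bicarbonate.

α₁ = 1 / (1 + [H⁺]/K1 + K2/[H⁺]) = 1 / (1 + 10^-2.32 + 10^-0.74)
   = 1 / (1 + 0.0047863 + 0.18197) = 1/1.1868 = 0.8426

α₁ = 0.843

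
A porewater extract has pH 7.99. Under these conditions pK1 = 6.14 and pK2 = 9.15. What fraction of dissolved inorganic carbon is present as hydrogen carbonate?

α₁ = 0.923

α₁ = 1 / (1 + [H⁺]/K1 + K2/[H⁺]) = 1 / (1 + 10^-1.85 + 10^-1.16)
   = 1 / (1 + 0.014125 + 0.069183) = 1/1.0833 = 0.9231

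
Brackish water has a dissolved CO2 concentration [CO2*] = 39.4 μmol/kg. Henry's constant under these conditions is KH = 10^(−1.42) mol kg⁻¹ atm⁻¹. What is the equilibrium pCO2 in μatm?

pCO2 = 1040 μatm

KH = 10^(−1.42) = 3.802×10^-2 mol kg⁻¹ atm⁻¹
pCO2 = [CO2*]/KH = 39.4×10^-6 / 3.802×10^-2 = 1.04×10^-3 atm = 1040 μatm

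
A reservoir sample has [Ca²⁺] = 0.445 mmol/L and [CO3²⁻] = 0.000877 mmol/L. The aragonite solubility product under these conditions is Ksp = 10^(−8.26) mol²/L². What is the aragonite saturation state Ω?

Ω = 0.0710

Ksp = 10^(−8.26) = 5.495×10^-9
Ω = [Ca²⁺][CO3²⁻]/Ksp = (0.445×10^-3)(0.000877×10^-3) / 5.495×10^-9 = 0.0710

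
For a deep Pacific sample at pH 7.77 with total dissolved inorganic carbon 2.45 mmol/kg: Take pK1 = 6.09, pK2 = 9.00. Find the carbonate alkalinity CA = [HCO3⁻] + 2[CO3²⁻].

CA = 2.54 mmol/kg

CA = [HCO3⁻] + 2[CO3²⁻] = (α₁ + 2α₂)·DIC
At pH 7.77: [H⁺]/K1 = 10^-1.68 = 0.020893, K2/[H⁺] = 10^-1.23 = 0.058884
α₁ = 1/(1 + 0.020893 + 0.058884) = 1/1.0798 = 0.9261; α₂ = α₁·K2/[H⁺] = 0.05453
α₁ + 2α₂ = 1.0352
CA = 1.0352 × 2.45 = 2.54 mmol/kg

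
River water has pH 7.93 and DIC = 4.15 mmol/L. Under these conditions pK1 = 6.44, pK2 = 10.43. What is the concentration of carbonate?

[CO3²⁻] = 12.7 μmol/L

α₂ = 1 / (1 + [H⁺]/K2 + [H⁺]²/(K1K2)) = 1 / (1 + 10^+2.50 + 10^+1.01)
   = 1 / (1 + 316.23 + 10.233) = 1/327.46 = 0.003054
[CO3²⁻] = α₂ × DIC = 0.003054 × 4.15 = 0.0127 mmol/L = 12.7 μmol/L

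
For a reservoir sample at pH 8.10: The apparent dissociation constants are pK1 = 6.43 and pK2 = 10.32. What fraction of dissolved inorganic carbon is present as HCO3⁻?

α₁ = 1 / (1 + [H⁺]/K1 + K2/[H⁺]) = 1 / (1 + 10^-1.67 + 10^-2.22)
   = 1 / (1 + 0.021380 + 0.0060256) = 1/1.0274 = 0.9733

α₁ = 0.973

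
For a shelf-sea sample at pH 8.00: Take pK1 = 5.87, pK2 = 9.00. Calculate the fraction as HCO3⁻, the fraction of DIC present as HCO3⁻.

α₁ = 1 / (1 + [H⁺]/K1 + K2/[H⁺]) = 1 / (1 + 10^-2.13 + 10^-1.00)
   = 1 / (1 + 0.0074131 + 0.10000) = 1/1.1074 = 0.9030

α₁ = 0.903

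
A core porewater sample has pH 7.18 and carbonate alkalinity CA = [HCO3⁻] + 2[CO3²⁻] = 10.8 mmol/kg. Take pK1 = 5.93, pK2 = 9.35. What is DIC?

DIC = 11.3 mmol/kg

CA = [HCO3⁻] + 2[CO3²⁻] = (α₁ + 2α₂)·DIC
At pH 7.18: [H⁺]/K1 = 10^-1.25 = 0.056234, K2/[H⁺] = 10^-2.17 = 0.0067608
α₁ = 1/(1 + 0.056234 + 0.0067608) = 1/1.0630 = 0.9407; α₂ = α₁·K2/[H⁺] = 0.006360
α₁ + 2α₂ = 0.9535
DIC = CA / (α₁ + 2α₂) = 10.8 / 0.9535 = 11.3 mmol/kg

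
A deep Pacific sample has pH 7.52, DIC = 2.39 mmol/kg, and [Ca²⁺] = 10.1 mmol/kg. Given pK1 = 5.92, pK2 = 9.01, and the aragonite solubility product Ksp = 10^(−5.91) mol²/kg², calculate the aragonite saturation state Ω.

α₂ = 1 / (1 + [H⁺]/K2 + [H⁺]²/(K1K2)) = 1 / (1 + 10^+1.49 + 10^-0.11)
   = 1 / (1 + 30.903 + 0.77625) = 1/32.679 = 0.03060
[CO3²⁻] = α₂ × DIC = 0.03060 × 2.39 = 0.07314 mmol/kg
Ksp = 10^(−5.91) = 1.230×10^-6
Ω = [Ca²⁺][CO3²⁻]/Ksp = (10.1×10^-3)(7.314×10^-5) / 1.230×10^-6 = 0.600

Ω = 0.600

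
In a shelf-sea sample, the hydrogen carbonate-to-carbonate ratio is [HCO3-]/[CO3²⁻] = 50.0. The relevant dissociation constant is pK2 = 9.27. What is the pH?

From K2 = [H⁺][CO3²⁻]/[HCO3-]:  pH = pK2 − log₁₀([HCO3-]/[CO3²⁻])
log₁₀(50.0) = +1.699
pH = 9.27 − (+1.699) = 7.57

pH = 7.57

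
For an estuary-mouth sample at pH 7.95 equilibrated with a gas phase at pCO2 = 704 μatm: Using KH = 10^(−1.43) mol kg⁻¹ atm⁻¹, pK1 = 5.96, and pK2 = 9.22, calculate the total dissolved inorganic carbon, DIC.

[CO2*] = KH · pCO2 = 10^(−1.43) × 704×10^-6 = 2.616×10^-5 mol/kg
α₀ = 1/(1 + K1/[H⁺] + K1K2/[H⁺]²) = 1/(1 + 10^+1.99 + 10^+0.72) = 0.009618
DIC = [CO2*]/α₀ = 2.616×10^-5 / 0.009618 = 2.72 mmol/kg

DIC = 2.72 mmol/kg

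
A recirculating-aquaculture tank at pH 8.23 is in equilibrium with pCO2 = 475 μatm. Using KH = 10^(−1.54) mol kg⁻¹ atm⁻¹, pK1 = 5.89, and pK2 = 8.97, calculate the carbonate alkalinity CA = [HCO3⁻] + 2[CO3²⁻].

[CO2*] = KH · pCO2 = 10^(−1.54) × 475×10^-6 = 1.370×10^-5 mol/kg
α₀ = 1/(1 + K1/[H⁺] + K1K2/[H⁺]²) = 1/(1 + 10^+2.34 + 10^+1.60) = 0.003852
DIC = [CO2*]/α₀ = 1.370×10^-5 / 0.003852 = 3.556 mmol/kg
CA = (α₁ + 2α₂)·DIC = (0.8428 + 2×0.1534) × 3.556 = 4.09 mmol/kg

CA = 4.09 mmol/kg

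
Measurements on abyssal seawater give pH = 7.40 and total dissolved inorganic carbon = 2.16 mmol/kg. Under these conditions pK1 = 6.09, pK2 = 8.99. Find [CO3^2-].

[CO3²⁻] = 0.0517 mmol/kg

α₂ = 1 / (1 + [H⁺]/K2 + [H⁺]²/(K1K2)) = 1 / (1 + 10^+1.59 + 10^+0.28)
   = 1 / (1 + 38.905 + 1.9055) = 1/41.810 = 0.02392
[CO3²⁻] = α₂ × DIC = 0.02392 × 2.16 = 0.0517 mmol/kg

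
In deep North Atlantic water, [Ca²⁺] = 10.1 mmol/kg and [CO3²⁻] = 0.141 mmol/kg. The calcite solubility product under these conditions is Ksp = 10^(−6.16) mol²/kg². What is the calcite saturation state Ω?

Ω = 2.06

Ksp = 10^(−6.16) = 6.918×10^-7
Ω = [Ca²⁺][CO3²⁻]/Ksp = (10.1×10^-3)(0.141×10^-3) / 6.918×10^-7 = 2.06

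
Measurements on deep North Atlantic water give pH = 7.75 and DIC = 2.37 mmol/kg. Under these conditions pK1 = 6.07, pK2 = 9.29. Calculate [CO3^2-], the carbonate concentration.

[CO3²⁻] = 0.0651 mmol/kg

α₂ = 1 / (1 + [H⁺]/K2 + [H⁺]²/(K1K2)) = 1 / (1 + 10^+1.54 + 10^-0.14)
   = 1 / (1 + 34.674 + 0.72444) = 1/36.398 = 0.02747
[CO3²⁻] = α₂ × DIC = 0.02747 × 2.37 = 0.0651 mmol/kg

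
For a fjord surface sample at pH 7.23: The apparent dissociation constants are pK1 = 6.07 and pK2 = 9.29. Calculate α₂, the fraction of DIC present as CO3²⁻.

α₂ = 0.00808

α₂ = 1 / (1 + [H⁺]/K2 + [H⁺]²/(K1K2)) = 1 / (1 + 10^+2.06 + 10^+0.90)
   = 1 / (1 + 114.82 + 7.9433) = 1/123.76 = 0.008080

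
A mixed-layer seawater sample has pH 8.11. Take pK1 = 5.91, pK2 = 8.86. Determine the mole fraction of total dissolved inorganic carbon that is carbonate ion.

α₂ = 1 / (1 + [H⁺]/K2 + [H⁺]²/(K1K2)) = 1 / (1 + 10^+0.75 + 10^-1.45)
   = 1 / (1 + 5.6234 + 0.035481) = 1/6.6589 = 0.1502

α₂ = 0.150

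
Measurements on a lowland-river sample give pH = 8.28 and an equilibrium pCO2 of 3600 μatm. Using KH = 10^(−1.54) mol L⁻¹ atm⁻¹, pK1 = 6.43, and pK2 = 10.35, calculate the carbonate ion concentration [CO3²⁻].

[CO3²⁻] = 0.0626 mmol/L

[CO2*] = KH · pCO2 = 10^(−1.54) × 3600×10^-6 = 1.038×10^-4 mol/L
α₀ = 1/(1 + K1/[H⁺] + K1K2/[H⁺]²) = 1/(1 + 10^+1.85 + 10^-0.22) = 0.01381
DIC = [CO2*]/α₀ = 1.038×10^-4 / 0.01381 = 7.517 mmol/L
[CO3²⁻] = α₂·DIC; α₂ = 0.008323, so [CO3²⁻] = 0.008323 × 7.517 = 0.0626 mmol/L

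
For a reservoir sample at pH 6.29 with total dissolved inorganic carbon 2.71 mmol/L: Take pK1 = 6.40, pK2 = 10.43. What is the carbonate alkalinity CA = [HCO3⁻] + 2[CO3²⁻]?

CA = [HCO3⁻] + 2[CO3²⁻] = (α₁ + 2α₂)·DIC
At pH 6.29: [H⁺]/K1 = 10^0.11 = 1.2882, K2/[H⁺] = 10^-4.14 = 7.2444×10^-5
α₁ = 1/(1 + 1.2882 + 7.2444×10^-5) = 1/2.2883 = 0.4370; α₂ = α₁·K2/[H⁺] = 3.166×10^-5
α₁ + 2α₂ = 0.4371
CA = 0.4371 × 2.71 = 1.18 mmol/L

CA = 1.18 mmol/L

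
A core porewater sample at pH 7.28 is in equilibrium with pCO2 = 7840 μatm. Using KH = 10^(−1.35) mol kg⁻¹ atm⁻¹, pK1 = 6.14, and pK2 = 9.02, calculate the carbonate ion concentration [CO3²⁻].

[CO3²⁻] = 0.0880 mmol/kg

[CO2*] = KH · pCO2 = 10^(−1.35) × 7840×10^-6 = 3.502×10^-4 mol/kg
α₀ = 1/(1 + K1/[H⁺] + K1K2/[H⁺]²) = 1/(1 + 10^+1.14 + 10^-0.60) = 0.06642
DIC = [CO2*]/α₀ = 3.502×10^-4 / 0.06642 = 5.272 mmol/kg
[CO3²⁻] = α₂·DIC; α₂ = 0.01668, so [CO3²⁻] = 0.01668 × 5.272 = 0.0880 mmol/kg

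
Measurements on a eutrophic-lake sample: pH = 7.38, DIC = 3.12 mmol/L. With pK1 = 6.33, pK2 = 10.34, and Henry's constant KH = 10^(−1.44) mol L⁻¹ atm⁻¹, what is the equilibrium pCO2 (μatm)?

pCO2 = 7020 μatm

α₀ = 1 / (1 + K1/[H⁺] + K1K2/[H⁺]²) = 1 / (1 + 10^+1.05 + 10^-1.91)
   = 1 / (1 + 11.220 + 0.012303) = 1/12.232 = 0.08175
[CO2*] = α₀ × DIC = 0.08175 × 3.12 = 0.2551 mmol/L
pCO2 = [CO2*]/KH = 2.551×10^-4 / 3.631×10^-2 = 7020 μatm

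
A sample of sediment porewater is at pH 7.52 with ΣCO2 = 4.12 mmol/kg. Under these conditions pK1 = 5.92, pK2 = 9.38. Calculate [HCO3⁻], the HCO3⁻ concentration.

α₁ = 1 / (1 + [H⁺]/K1 + K2/[H⁺]) = 1 / (1 + 10^-1.60 + 10^-1.86)
   = 1 / (1 + 0.025119 + 0.013804) = 1/1.0389 = 0.9625
[HCO3⁻] = α₁ × DIC = 0.9625 × 4.12 = 3.97 mmol/kg

[HCO3⁻] = 3.97 mmol/kg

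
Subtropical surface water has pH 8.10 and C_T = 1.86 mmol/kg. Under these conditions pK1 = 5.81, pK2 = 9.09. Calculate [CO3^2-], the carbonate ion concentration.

α₂ = 1 / (1 + [H⁺]/K2 + [H⁺]²/(K1K2)) = 1 / (1 + 10^+0.99 + 10^-1.30)
   = 1 / (1 + 9.7724 + 0.050119) = 1/10.822 = 0.09240
[CO3²⁻] = α₂ × DIC = 0.09240 × 1.86 = 0.172 mmol/kg

[CO3²⁻] = 0.172 mmol/kg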